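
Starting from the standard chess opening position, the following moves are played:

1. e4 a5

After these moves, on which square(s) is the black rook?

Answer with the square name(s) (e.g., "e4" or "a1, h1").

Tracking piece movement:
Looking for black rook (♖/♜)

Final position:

  a b c d e f g h
  ─────────────────
8│♜ ♞ ♝ ♛ ♚ ♝ ♞ ♜│8
7│· ♟ ♟ ♟ ♟ ♟ ♟ ♟│7
6│· · · · · · · ·│6
5│♟ · · · · · · ·│5
4│· · · · ♙ · · ·│4
3│· · · · · · · ·│3
2│♙ ♙ ♙ ♙ · ♙ ♙ ♙│2
1│♖ ♘ ♗ ♕ ♔ ♗ ♘ ♖│1
  ─────────────────
  a b c d e f g h


a8, h8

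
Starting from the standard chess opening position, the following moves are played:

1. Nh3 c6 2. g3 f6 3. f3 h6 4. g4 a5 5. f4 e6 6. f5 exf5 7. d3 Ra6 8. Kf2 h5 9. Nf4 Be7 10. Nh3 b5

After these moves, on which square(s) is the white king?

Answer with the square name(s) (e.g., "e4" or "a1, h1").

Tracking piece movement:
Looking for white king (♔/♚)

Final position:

  a b c d e f g h
  ─────────────────
8│· ♞ ♝ ♛ ♚ · ♞ ♜│8
7│· · · ♟ ♝ · ♟ ·│7
6│♜ · ♟ · · ♟ · ·│6
5│♟ ♟ · · · ♟ · ♟│5
4│· · · · · · ♙ ·│4
3│· · · ♙ · · · ♘│3
2│♙ ♙ ♙ · ♙ ♔ · ♙│2
1│♖ ♘ ♗ ♕ · ♗ · ♖│1
  ─────────────────
  a b c d e f g h


f2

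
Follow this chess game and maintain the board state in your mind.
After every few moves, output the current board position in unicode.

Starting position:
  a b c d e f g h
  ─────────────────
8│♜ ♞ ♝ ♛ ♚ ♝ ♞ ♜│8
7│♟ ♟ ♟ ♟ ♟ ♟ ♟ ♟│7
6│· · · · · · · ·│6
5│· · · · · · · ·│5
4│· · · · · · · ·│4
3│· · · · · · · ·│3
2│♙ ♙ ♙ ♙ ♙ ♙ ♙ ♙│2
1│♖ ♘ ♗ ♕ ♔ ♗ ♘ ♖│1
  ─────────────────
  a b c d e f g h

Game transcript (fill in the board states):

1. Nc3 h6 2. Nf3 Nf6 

  a b c d e f g h
  ─────────────────
8│♜ ♞ ♝ ♛ ♚ ♝ · ♜│8
7│♟ ♟ ♟ ♟ ♟ ♟ ♟ ·│7
6│· · · · · ♞ · ♟│6
5│· · · · · · · ·│5
4│· · · · · · · ·│4
3│· · ♘ · · ♘ · ·│3
2│♙ ♙ ♙ ♙ ♙ ♙ ♙ ♙│2
1│♖ · ♗ ♕ ♔ ♗ · ♖│1
  ─────────────────
  a b c d e f g h

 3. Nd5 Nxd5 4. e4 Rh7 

  a b c d e f g h
  ─────────────────
8│♜ ♞ ♝ ♛ ♚ ♝ · ·│8
7│♟ ♟ ♟ ♟ ♟ ♟ ♟ ♜│7
6│· · · · · · · ♟│6
5│· · · ♞ · · · ·│5
4│· · · · ♙ · · ·│4
3│· · · · · ♘ · ·│3
2│♙ ♙ ♙ ♙ · ♙ ♙ ♙│2
1│♖ · ♗ ♕ ♔ ♗ · ♖│1
  ─────────────────
  a b c d e f g h

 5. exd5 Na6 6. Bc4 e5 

  a b c d e f g h
  ─────────────────
8│♜ · ♝ ♛ ♚ ♝ · ·│8
7│♟ ♟ ♟ ♟ · ♟ ♟ ♜│7
6│♞ · · · · · · ♟│6
5│· · · ♙ ♟ · · ·│5
4│· · ♗ · · · · ·│4
3│· · · · · ♘ · ·│3
2│♙ ♙ ♙ ♙ · ♙ ♙ ♙│2
1│♖ · ♗ ♕ ♔ · · ♖│1
  ─────────────────
  a b c d e f g h

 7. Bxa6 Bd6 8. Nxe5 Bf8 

  a b c d e f g h
  ─────────────────
8│♜ · ♝ ♛ ♚ ♝ · ·│8
7│♟ ♟ ♟ ♟ · ♟ ♟ ♜│7
6│♗ · · · · · · ♟│6
5│· · · ♙ ♘ · · ·│5
4│· · · · · · · ·│4
3│· · · · · · · ·│3
2│♙ ♙ ♙ ♙ · ♙ ♙ ♙│2
1│♖ · ♗ ♕ ♔ · · ♖│1
  ─────────────────
  a b c d e f g h

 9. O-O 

  a b c d e f g h
  ─────────────────
8│♜ · ♝ ♛ ♚ ♝ · ·│8
7│♟ ♟ ♟ ♟ · ♟ ♟ ♜│7
6│♗ · · · · · · ♟│6
5│· · · ♙ ♘ · · ·│5
4│· · · · · · · ·│4
3│· · · · · · · ·│3
2│♙ ♙ ♙ ♙ · ♙ ♙ ♙│2
1│♖ · ♗ ♕ · ♖ ♔ ·│1
  ─────────────────
  a b c d e f g h


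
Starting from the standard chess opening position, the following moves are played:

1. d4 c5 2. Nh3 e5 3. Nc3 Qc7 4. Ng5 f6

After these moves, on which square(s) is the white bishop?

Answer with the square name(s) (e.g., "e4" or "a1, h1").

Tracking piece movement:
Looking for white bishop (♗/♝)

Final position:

  a b c d e f g h
  ─────────────────
8│♜ ♞ ♝ · ♚ ♝ ♞ ♜│8
7│♟ ♟ ♛ ♟ · · ♟ ♟│7
6│· · · · · ♟ · ·│6
5│· · ♟ · ♟ · ♘ ·│5
4│· · · ♙ · · · ·│4
3│· · ♘ · · · · ·│3
2│♙ ♙ ♙ · ♙ ♙ ♙ ♙│2
1│♖ · ♗ ♕ ♔ ♗ · ♖│1
  ─────────────────
  a b c d e f g h


c1, f1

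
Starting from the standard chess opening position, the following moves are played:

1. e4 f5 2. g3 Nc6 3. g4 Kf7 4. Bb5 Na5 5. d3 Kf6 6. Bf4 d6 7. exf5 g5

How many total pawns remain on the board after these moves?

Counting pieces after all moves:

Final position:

  a b c d e f g h
  ─────────────────
8│♜ · ♝ ♛ · ♝ ♞ ♜│8
7│♟ ♟ ♟ · ♟ · · ♟│7
6│· · · ♟ · ♚ · ·│6
5│♞ ♗ · · · ♙ ♟ ·│5
4│· · · · · ♗ ♙ ·│4
3│· · · ♙ · · · ·│3
2│♙ ♙ ♙ · · ♙ · ♙│2
1│♖ ♘ · ♕ ♔ · ♘ ♖│1
  ─────────────────
  a b c d e f g h


15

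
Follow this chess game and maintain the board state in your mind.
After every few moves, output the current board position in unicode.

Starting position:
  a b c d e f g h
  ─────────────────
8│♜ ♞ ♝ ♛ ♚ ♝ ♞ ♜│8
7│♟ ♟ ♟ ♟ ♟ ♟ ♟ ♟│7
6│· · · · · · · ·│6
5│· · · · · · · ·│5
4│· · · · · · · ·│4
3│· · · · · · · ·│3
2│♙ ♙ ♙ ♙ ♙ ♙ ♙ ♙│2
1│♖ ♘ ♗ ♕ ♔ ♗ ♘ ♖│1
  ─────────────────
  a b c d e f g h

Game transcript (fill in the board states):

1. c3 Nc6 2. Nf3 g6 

  a b c d e f g h
  ─────────────────
8│♜ · ♝ ♛ ♚ ♝ ♞ ♜│8
7│♟ ♟ ♟ ♟ ♟ ♟ · ♟│7
6│· · ♞ · · · ♟ ·│6
5│· · · · · · · ·│5
4│· · · · · · · ·│4
3│· · ♙ · · ♘ · ·│3
2│♙ ♙ · ♙ ♙ ♙ ♙ ♙│2
1│♖ ♘ ♗ ♕ ♔ ♗ · ♖│1
  ─────────────────
  a b c d e f g h

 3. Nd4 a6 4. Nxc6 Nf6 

  a b c d e f g h
  ─────────────────
8│♜ · ♝ ♛ ♚ ♝ · ♜│8
7│· ♟ ♟ ♟ ♟ ♟ · ♟│7
6│♟ · ♘ · · ♞ ♟ ·│6
5│· · · · · · · ·│5
4│· · · · · · · ·│4
3│· · ♙ · · · · ·│3
2│♙ ♙ · ♙ ♙ ♙ ♙ ♙│2
1│♖ ♘ ♗ ♕ ♔ ♗ · ♖│1
  ─────────────────
  a b c d e f g h

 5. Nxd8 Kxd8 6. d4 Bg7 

  a b c d e f g h
  ─────────────────
8│♜ · ♝ ♚ · · · ♜│8
7│· ♟ ♟ ♟ ♟ ♟ ♝ ♟│7
6│♟ · · · · ♞ ♟ ·│6
5│· · · · · · · ·│5
4│· · · ♙ · · · ·│4
3│· · ♙ · · · · ·│3
2│♙ ♙ · · ♙ ♙ ♙ ♙│2
1│♖ ♘ ♗ ♕ ♔ ♗ · ♖│1
  ─────────────────
  a b c d e f g h

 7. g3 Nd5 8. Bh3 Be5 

  a b c d e f g h
  ─────────────────
8│♜ · ♝ ♚ · · · ♜│8
7│· ♟ ♟ ♟ ♟ ♟ · ♟│7
6│♟ · · · · · ♟ ·│6
5│· · · ♞ ♝ · · ·│5
4│· · · ♙ · · · ·│4
3│· · ♙ · · · ♙ ♗│3
2│♙ ♙ · · ♙ ♙ · ♙│2
1│♖ ♘ ♗ ♕ ♔ · · ♖│1
  ─────────────────
  a b c d e f g h

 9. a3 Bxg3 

  a b c d e f g h
  ─────────────────
8│♜ · ♝ ♚ · · · ♜│8
7│· ♟ ♟ ♟ ♟ ♟ · ♟│7
6│♟ · · · · · ♟ ·│6
5│· · · ♞ · · · ·│5
4│· · · ♙ · · · ·│4
3│♙ · ♙ · · · ♝ ♗│3
2│· ♙ · · ♙ ♙ · ♙│2
1│♖ ♘ ♗ ♕ ♔ · · ♖│1
  ─────────────────
  a b c d e f g h


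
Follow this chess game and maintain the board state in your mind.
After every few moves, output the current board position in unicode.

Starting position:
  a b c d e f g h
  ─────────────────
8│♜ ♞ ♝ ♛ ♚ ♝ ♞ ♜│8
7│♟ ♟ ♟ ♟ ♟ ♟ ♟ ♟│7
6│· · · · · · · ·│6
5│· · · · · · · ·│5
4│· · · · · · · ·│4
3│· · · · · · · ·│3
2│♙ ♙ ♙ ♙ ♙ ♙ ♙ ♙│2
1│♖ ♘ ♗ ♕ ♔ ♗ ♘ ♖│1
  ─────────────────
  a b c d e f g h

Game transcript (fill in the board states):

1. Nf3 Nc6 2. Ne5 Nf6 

  a b c d e f g h
  ─────────────────
8│♜ · ♝ ♛ ♚ ♝ · ♜│8
7│♟ ♟ ♟ ♟ ♟ ♟ ♟ ♟│7
6│· · ♞ · · ♞ · ·│6
5│· · · · ♘ · · ·│5
4│· · · · · · · ·│4
3│· · · · · · · ·│3
2│♙ ♙ ♙ ♙ ♙ ♙ ♙ ♙│2
1│♖ ♘ ♗ ♕ ♔ ♗ · ♖│1
  ─────────────────
  a b c d e f g h

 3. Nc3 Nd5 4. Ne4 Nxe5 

  a b c d e f g h
  ─────────────────
8│♜ · ♝ ♛ ♚ ♝ · ♜│8
7│♟ ♟ ♟ ♟ ♟ ♟ ♟ ♟│7
6│· · · · · · · ·│6
5│· · · ♞ ♞ · · ·│5
4│· · · · ♘ · · ·│4
3│· · · · · · · ·│3
2│♙ ♙ ♙ ♙ ♙ ♙ ♙ ♙│2
1│♖ · ♗ ♕ ♔ ♗ · ♖│1
  ─────────────────
  a b c d e f g h

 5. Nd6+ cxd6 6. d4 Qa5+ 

  a b c d e f g h
  ─────────────────
8│♜ · ♝ · ♚ ♝ · ♜│8
7│♟ ♟ · ♟ ♟ ♟ ♟ ♟│7
6│· · · ♟ · · · ·│6
5│♛ · · ♞ ♞ · · ·│5
4│· · · ♙ · · · ·│4
3│· · · · · · · ·│3
2│♙ ♙ ♙ · ♙ ♙ ♙ ♙│2
1│♖ · ♗ ♕ ♔ ♗ · ♖│1
  ─────────────────
  a b c d e f g h



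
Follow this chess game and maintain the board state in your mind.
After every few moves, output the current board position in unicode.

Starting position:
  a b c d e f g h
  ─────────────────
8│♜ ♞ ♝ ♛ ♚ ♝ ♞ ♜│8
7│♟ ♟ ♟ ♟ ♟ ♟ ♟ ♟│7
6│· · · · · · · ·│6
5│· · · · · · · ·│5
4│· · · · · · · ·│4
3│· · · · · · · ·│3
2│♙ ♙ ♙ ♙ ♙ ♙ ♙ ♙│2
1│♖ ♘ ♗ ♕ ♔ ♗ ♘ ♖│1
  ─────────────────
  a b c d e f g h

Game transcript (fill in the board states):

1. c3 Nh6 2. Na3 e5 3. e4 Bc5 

  a b c d e f g h
  ─────────────────
8│♜ ♞ ♝ ♛ ♚ · · ♜│8
7│♟ ♟ ♟ ♟ · ♟ ♟ ♟│7
6│· · · · · · · ♞│6
5│· · ♝ · ♟ · · ·│5
4│· · · · ♙ · · ·│4
3│♘ · ♙ · · · · ·│3
2│♙ ♙ · ♙ · ♙ ♙ ♙│2
1│♖ · ♗ ♕ ♔ ♗ ♘ ♖│1
  ─────────────────
  a b c d e f g h

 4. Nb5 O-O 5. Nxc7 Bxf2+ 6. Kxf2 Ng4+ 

  a b c d e f g h
  ─────────────────
8│♜ ♞ ♝ ♛ · ♜ ♚ ·│8
7│♟ ♟ ♘ ♟ · ♟ ♟ ♟│7
6│· · · · · · · ·│6
5│· · · · ♟ · · ·│5
4│· · · · ♙ · ♞ ·│4
3│· · ♙ · · · · ·│3
2│♙ ♙ · ♙ · ♔ ♙ ♙│2
1│♖ · ♗ ♕ · ♗ ♘ ♖│1
  ─────────────────
  a b c d e f g h

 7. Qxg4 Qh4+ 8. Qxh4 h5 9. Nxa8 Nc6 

  a b c d e f g h
  ─────────────────
8│♘ · ♝ · · ♜ ♚ ·│8
7│♟ ♟ · ♟ · ♟ ♟ ·│7
6│· · ♞ · · · · ·│6
5│· · · · ♟ · · ♟│5
4│· · · · ♙ · · ♕│4
3│· · ♙ · · · · ·│3
2│♙ ♙ · ♙ · ♔ ♙ ♙│2
1│♖ · ♗ · · ♗ ♘ ♖│1
  ─────────────────
  a b c d e f g h

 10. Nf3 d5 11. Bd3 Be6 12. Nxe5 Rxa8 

  a b c d e f g h
  ─────────────────
8│♜ · · · · · ♚ ·│8
7│♟ ♟ · · · ♟ ♟ ·│7
6│· · ♞ · ♝ · · ·│6
5│· · · ♟ ♘ · · ♟│5
4│· · · · ♙ · · ♕│4
3│· · ♙ ♗ · · · ·│3
2│♙ ♙ · ♙ · ♔ ♙ ♙│2
1│♖ · ♗ · · · · ♖│1
  ─────────────────
  a b c d e f g h

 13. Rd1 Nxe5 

  a b c d e f g h
  ─────────────────
8│♜ · · · · · ♚ ·│8
7│♟ ♟ · · · ♟ ♟ ·│7
6│· · · · ♝ · · ·│6
5│· · · ♟ ♞ · · ♟│5
4│· · · · ♙ · · ♕│4
3│· · ♙ ♗ · · · ·│3
2│♙ ♙ · ♙ · ♔ ♙ ♙│2
1│♖ · ♗ ♖ · · · ·│1
  ─────────────────
  a b c d e f g h


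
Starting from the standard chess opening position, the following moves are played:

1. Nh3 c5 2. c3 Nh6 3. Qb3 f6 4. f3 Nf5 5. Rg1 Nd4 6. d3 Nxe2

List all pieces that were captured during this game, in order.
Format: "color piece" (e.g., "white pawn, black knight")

Tracking captures:
  Nxe2: captured white pawn

white pawn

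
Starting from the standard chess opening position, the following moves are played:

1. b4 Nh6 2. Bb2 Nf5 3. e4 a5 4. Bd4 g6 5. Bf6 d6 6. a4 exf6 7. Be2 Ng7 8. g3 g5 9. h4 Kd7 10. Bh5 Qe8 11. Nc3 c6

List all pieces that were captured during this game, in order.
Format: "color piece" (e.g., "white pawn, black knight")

Tracking captures:
  exf6: captured white bishop

white bishop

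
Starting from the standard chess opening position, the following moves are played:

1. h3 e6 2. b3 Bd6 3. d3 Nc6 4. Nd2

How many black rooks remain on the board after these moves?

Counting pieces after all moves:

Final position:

  a b c d e f g h
  ─────────────────
8│♜ · ♝ ♛ ♚ · ♞ ♜│8
7│♟ ♟ ♟ ♟ · ♟ ♟ ♟│7
6│· · ♞ ♝ ♟ · · ·│6
5│· · · · · · · ·│5
4│· · · · · · · ·│4
3│· ♙ · ♙ · · · ♙│3
2│♙ · ♙ ♘ ♙ ♙ ♙ ·│2
1│♖ · ♗ ♕ ♔ ♗ ♘ ♖│1
  ─────────────────
  a b c d e f g h


2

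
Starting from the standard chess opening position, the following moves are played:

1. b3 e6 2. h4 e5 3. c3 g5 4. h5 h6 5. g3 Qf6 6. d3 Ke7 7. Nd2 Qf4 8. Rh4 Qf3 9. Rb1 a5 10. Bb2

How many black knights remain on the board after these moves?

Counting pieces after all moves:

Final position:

  a b c d e f g h
  ─────────────────
8│♜ ♞ ♝ · · ♝ ♞ ♜│8
7│· ♟ ♟ ♟ ♚ ♟ · ·│7
6│· · · · · · · ♟│6
5│♟ · · · ♟ · ♟ ♙│5
4│· · · · · · · ♖│4
3│· ♙ ♙ ♙ · ♛ ♙ ·│3
2│♙ ♗ · ♘ ♙ ♙ · ·│2
1│· ♖ · ♕ ♔ ♗ ♘ ·│1
  ─────────────────
  a b c d e f g h


2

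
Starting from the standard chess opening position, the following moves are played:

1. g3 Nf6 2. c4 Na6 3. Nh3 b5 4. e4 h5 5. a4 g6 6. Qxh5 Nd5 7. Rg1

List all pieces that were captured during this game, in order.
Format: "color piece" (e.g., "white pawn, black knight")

Tracking captures:
  Qxh5: captured black pawn

black pawn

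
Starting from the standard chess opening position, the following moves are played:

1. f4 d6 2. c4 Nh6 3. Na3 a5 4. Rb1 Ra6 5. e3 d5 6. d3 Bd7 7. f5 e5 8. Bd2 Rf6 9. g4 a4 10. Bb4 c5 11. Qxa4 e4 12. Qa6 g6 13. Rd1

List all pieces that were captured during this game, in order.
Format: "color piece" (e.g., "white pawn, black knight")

Tracking captures:
  Qxa4: captured black pawn

black pawn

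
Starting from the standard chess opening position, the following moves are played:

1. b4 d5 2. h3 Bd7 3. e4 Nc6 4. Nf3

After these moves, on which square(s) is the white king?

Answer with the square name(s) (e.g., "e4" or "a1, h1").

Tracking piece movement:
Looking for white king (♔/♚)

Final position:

  a b c d e f g h
  ─────────────────
8│♜ · · ♛ ♚ ♝ ♞ ♜│8
7│♟ ♟ ♟ ♝ ♟ ♟ ♟ ♟│7
6│· · ♞ · · · · ·│6
5│· · · ♟ · · · ·│5
4│· ♙ · · ♙ · · ·│4
3│· · · · · ♘ · ♙│3
2│♙ · ♙ ♙ · ♙ ♙ ·│2
1│♖ ♘ ♗ ♕ ♔ ♗ · ♖│1
  ─────────────────
  a b c d e f g h


e1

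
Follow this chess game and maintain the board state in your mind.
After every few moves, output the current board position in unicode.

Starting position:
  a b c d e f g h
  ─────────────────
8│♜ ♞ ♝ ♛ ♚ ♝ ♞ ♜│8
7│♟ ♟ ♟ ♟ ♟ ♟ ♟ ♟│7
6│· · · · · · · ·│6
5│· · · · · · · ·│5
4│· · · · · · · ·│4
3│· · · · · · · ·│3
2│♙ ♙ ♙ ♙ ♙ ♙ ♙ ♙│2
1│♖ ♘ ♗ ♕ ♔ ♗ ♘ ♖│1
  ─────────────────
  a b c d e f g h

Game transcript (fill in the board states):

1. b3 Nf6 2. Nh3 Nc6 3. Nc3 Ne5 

  a b c d e f g h
  ─────────────────
8│♜ · ♝ ♛ ♚ ♝ · ♜│8
7│♟ ♟ ♟ ♟ ♟ ♟ ♟ ♟│7
6│· · · · · ♞ · ·│6
5│· · · · ♞ · · ·│5
4│· · · · · · · ·│4
3│· ♙ ♘ · · · · ♘│3
2│♙ · ♙ ♙ ♙ ♙ ♙ ♙│2
1│♖ · ♗ ♕ ♔ ♗ · ♖│1
  ─────────────────
  a b c d e f g h

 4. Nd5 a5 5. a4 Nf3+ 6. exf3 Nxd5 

  a b c d e f g h
  ─────────────────
8│♜ · ♝ ♛ ♚ ♝ · ♜│8
7│· ♟ ♟ ♟ ♟ ♟ ♟ ♟│7
6│· · · · · · · ·│6
5│♟ · · ♞ · · · ·│5
4│♙ · · · · · · ·│4
3│· ♙ · · · ♙ · ♘│3
2│· · ♙ ♙ · ♙ ♙ ♙│2
1│♖ · ♗ ♕ ♔ ♗ · ♖│1
  ─────────────────
  a b c d e f g h

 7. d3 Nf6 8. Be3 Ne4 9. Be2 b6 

  a b c d e f g h
  ─────────────────
8│♜ · ♝ ♛ ♚ ♝ · ♜│8
7│· · ♟ ♟ ♟ ♟ ♟ ♟│7
6│· ♟ · · · · · ·│6
5│♟ · · · · · · ·│5
4│♙ · · · ♞ · · ·│4
3│· ♙ · ♙ ♗ ♙ · ♘│3
2│· · ♙ · ♗ ♙ ♙ ♙│2
1│♖ · · ♕ ♔ · · ♖│1
  ─────────────────
  a b c d e f g h

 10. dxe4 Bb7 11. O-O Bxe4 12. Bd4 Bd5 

  a b c d e f g h
  ─────────────────
8│♜ · · ♛ ♚ ♝ · ♜│8
7│· · ♟ ♟ ♟ ♟ ♟ ♟│7
6│· ♟ · · · · · ·│6
5│♟ · · ♝ · · · ·│5
4│♙ · · ♗ · · · ·│4
3│· ♙ · · · ♙ · ♘│3
2│· · ♙ · ♗ ♙ ♙ ♙│2
1│♖ · · ♕ · ♖ ♔ ·│1
  ─────────────────
  a b c d e f g h

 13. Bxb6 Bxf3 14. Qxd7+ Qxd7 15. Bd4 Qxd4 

  a b c d e f g h
  ─────────────────
8│♜ · · · ♚ ♝ · ♜│8
7│· · ♟ · ♟ ♟ ♟ ♟│7
6│· · · · · · · ·│6
5│♟ · · · · · · ·│5
4│♙ · · ♛ · · · ·│4
3│· ♙ · · · ♝ · ♘│3
2│· · ♙ · ♗ ♙ ♙ ♙│2
1│♖ · · · · ♖ ♔ ·│1
  ─────────────────
  a b c d e f g h



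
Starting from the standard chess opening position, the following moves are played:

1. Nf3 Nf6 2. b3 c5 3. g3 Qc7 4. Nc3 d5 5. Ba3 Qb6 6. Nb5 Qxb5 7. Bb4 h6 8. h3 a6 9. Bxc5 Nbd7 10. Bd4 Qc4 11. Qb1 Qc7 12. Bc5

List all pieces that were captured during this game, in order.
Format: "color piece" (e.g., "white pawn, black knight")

Tracking captures:
  Qxb5: captured white knight
  Bxc5: captured black pawn

white knight, black pawn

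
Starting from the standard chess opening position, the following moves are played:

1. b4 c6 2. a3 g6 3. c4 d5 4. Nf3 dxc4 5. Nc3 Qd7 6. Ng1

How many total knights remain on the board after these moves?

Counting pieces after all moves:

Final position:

  a b c d e f g h
  ─────────────────
8│♜ ♞ ♝ · ♚ ♝ ♞ ♜│8
7│♟ ♟ · ♛ ♟ ♟ · ♟│7
6│· · ♟ · · · ♟ ·│6
5│· · · · · · · ·│5
4│· ♙ ♟ · · · · ·│4
3│♙ · ♘ · · · · ·│3
2│· · · ♙ ♙ ♙ ♙ ♙│2
1│♖ · ♗ ♕ ♔ ♗ ♘ ♖│1
  ─────────────────
  a b c d e f g h


4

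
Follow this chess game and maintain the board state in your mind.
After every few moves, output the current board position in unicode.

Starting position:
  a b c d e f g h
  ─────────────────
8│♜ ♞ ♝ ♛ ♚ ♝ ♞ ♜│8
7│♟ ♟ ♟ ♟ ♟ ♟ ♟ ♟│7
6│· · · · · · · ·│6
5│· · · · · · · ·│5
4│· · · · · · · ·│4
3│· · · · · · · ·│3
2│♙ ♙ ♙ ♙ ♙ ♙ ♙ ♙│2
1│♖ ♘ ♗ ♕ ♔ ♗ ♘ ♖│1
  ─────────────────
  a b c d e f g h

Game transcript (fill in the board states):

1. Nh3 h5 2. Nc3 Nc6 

  a b c d e f g h
  ─────────────────
8│♜ · ♝ ♛ ♚ ♝ ♞ ♜│8
7│♟ ♟ ♟ ♟ ♟ ♟ ♟ ·│7
6│· · ♞ · · · · ·│6
5│· · · · · · · ♟│5
4│· · · · · · · ·│4
3│· · ♘ · · · · ♘│3
2│♙ ♙ ♙ ♙ ♙ ♙ ♙ ♙│2
1│♖ · ♗ ♕ ♔ ♗ · ♖│1
  ─────────────────
  a b c d e f g h

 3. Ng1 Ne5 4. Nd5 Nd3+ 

  a b c d e f g h
  ─────────────────
8│♜ · ♝ ♛ ♚ ♝ ♞ ♜│8
7│♟ ♟ ♟ ♟ ♟ ♟ ♟ ·│7
6│· · · · · · · ·│6
5│· · · ♘ · · · ♟│5
4│· · · · · · · ·│4
3│· · · ♞ · · · ·│3
2│♙ ♙ ♙ ♙ ♙ ♙ ♙ ♙│2
1│♖ · ♗ ♕ ♔ ♗ ♘ ♖│1
  ─────────────────
  a b c d e f g h

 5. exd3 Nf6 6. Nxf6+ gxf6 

  a b c d e f g h
  ─────────────────
8│♜ · ♝ ♛ ♚ ♝ · ♜│8
7│♟ ♟ ♟ ♟ ♟ ♟ · ·│7
6│· · · · · ♟ · ·│6
5│· · · · · · · ♟│5
4│· · · · · · · ·│4
3│· · · ♙ · · · ·│3
2│♙ ♙ ♙ ♙ · ♙ ♙ ♙│2
1│♖ · ♗ ♕ ♔ ♗ ♘ ♖│1
  ─────────────────
  a b c d e f g h

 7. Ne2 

  a b c d e f g h
  ─────────────────
8│♜ · ♝ ♛ ♚ ♝ · ♜│8
7│♟ ♟ ♟ ♟ ♟ ♟ · ·│7
6│· · · · · ♟ · ·│6
5│· · · · · · · ♟│5
4│· · · · · · · ·│4
3│· · · ♙ · · · ·│3
2│♙ ♙ ♙ ♙ ♘ ♙ ♙ ♙│2
1│♖ · ♗ ♕ ♔ ♗ · ♖│1
  ─────────────────
  a b c d e f g h


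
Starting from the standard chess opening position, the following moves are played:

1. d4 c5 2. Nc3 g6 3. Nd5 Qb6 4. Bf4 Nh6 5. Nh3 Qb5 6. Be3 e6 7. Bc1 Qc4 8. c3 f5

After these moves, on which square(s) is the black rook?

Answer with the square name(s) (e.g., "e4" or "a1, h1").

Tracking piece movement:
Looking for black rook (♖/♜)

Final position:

  a b c d e f g h
  ─────────────────
8│♜ ♞ ♝ · ♚ ♝ · ♜│8
7│♟ ♟ · ♟ · · · ♟│7
6│· · · · ♟ · ♟ ♞│6
5│· · ♟ ♘ · ♟ · ·│5
4│· · ♛ ♙ · · · ·│4
3│· · ♙ · · · · ♘│3
2│♙ ♙ · · ♙ ♙ ♙ ♙│2
1│♖ · ♗ ♕ ♔ ♗ · ♖│1
  ─────────────────
  a b c d e f g h


a8, h8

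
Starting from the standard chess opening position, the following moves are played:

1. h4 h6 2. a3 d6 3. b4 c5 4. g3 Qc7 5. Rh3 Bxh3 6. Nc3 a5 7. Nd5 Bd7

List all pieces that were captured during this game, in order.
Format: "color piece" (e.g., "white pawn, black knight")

Tracking captures:
  Bxh3: captured white rook

white rook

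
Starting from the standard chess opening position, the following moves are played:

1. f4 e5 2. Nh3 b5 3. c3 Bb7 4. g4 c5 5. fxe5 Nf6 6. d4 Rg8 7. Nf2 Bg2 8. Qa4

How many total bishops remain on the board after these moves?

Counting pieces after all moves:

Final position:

  a b c d e f g h
  ─────────────────
8│♜ ♞ · ♛ ♚ ♝ ♜ ·│8
7│♟ · · ♟ · ♟ ♟ ♟│7
6│· · · · · ♞ · ·│6
5│· ♟ ♟ · ♙ · · ·│5
4│♕ · · ♙ · · ♙ ·│4
3│· · ♙ · · · · ·│3
2│♙ ♙ · · ♙ ♘ ♝ ♙│2
1│♖ ♘ ♗ · ♔ ♗ · ♖│1
  ─────────────────
  a b c d e f g h


4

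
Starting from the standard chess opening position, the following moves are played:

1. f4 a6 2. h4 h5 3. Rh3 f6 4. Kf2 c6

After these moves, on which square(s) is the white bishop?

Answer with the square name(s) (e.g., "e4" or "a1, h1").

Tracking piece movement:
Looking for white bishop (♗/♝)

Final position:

  a b c d e f g h
  ─────────────────
8│♜ ♞ ♝ ♛ ♚ ♝ ♞ ♜│8
7│· ♟ · ♟ ♟ · ♟ ·│7
6│♟ · ♟ · · ♟ · ·│6
5│· · · · · · · ♟│5
4│· · · · · ♙ · ♙│4
3│· · · · · · · ♖│3
2│♙ ♙ ♙ ♙ ♙ ♔ ♙ ·│2
1│♖ ♘ ♗ ♕ · ♗ ♘ ·│1
  ─────────────────
  a b c d e f g h


c1, f1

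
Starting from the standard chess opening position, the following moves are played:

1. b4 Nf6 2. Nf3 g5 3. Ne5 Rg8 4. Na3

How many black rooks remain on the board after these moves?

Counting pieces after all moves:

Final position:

  a b c d e f g h
  ─────────────────
8│♜ ♞ ♝ ♛ ♚ ♝ ♜ ·│8
7│♟ ♟ ♟ ♟ ♟ ♟ · ♟│7
6│· · · · · ♞ · ·│6
5│· · · · ♘ · ♟ ·│5
4│· ♙ · · · · · ·│4
3│♘ · · · · · · ·│3
2│♙ · ♙ ♙ ♙ ♙ ♙ ♙│2
1│♖ · ♗ ♕ ♔ ♗ · ♖│1
  ─────────────────
  a b c d e f g h


2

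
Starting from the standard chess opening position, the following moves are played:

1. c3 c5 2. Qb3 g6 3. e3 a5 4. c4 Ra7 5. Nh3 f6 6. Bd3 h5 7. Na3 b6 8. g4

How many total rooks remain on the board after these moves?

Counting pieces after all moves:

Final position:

  a b c d e f g h
  ─────────────────
8│· ♞ ♝ ♛ ♚ ♝ ♞ ♜│8
7│♜ · · ♟ ♟ · · ·│7
6│· ♟ · · · ♟ ♟ ·│6
5│♟ · ♟ · · · · ♟│5
4│· · ♙ · · · ♙ ·│4
3│♘ ♕ · ♗ ♙ · · ♘│3
2│♙ ♙ · ♙ · ♙ · ♙│2
1│♖ · ♗ · ♔ · · ♖│1
  ─────────────────
  a b c d e f g h


4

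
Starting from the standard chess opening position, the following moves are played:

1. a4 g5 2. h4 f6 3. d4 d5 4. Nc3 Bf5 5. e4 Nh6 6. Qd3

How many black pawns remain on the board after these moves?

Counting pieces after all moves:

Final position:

  a b c d e f g h
  ─────────────────
8│♜ ♞ · ♛ ♚ ♝ · ♜│8
7│♟ ♟ ♟ · ♟ · · ♟│7
6│· · · · · ♟ · ♞│6
5│· · · ♟ · ♝ ♟ ·│5
4│♙ · · ♙ ♙ · · ♙│4
3│· · ♘ ♕ · · · ·│3
2│· ♙ ♙ · · ♙ ♙ ·│2
1│♖ · ♗ · ♔ ♗ ♘ ♖│1
  ─────────────────
  a b c d e f g h


8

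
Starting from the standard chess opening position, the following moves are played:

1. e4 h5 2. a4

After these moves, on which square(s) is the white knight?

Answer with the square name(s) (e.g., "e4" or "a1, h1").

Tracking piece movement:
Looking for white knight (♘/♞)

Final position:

  a b c d e f g h
  ─────────────────
8│♜ ♞ ♝ ♛ ♚ ♝ ♞ ♜│8
7│♟ ♟ ♟ ♟ ♟ ♟ ♟ ·│7
6│· · · · · · · ·│6
5│· · · · · · · ♟│5
4│♙ · · · ♙ · · ·│4
3│· · · · · · · ·│3
2│· ♙ ♙ ♙ · ♙ ♙ ♙│2
1│♖ ♘ ♗ ♕ ♔ ♗ ♘ ♖│1
  ─────────────────
  a b c d e f g h


b1, g1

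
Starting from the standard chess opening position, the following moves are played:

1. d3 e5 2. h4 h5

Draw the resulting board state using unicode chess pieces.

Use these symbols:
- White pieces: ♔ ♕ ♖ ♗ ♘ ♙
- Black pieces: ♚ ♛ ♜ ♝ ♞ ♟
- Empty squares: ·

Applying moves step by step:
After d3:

♜ ♞ ♝ ♛ ♚ ♝ ♞ ♜
♟ ♟ ♟ ♟ ♟ ♟ ♟ ♟
· · · · · · · ·
· · · · · · · ·
· · · · · · · ·
· · · ♙ · · · ·
♙ ♙ ♙ · ♙ ♙ ♙ ♙
♖ ♘ ♗ ♕ ♔ ♗ ♘ ♖


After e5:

♜ ♞ ♝ ♛ ♚ ♝ ♞ ♜
♟ ♟ ♟ ♟ · ♟ ♟ ♟
· · · · · · · ·
· · · · ♟ · · ·
· · · · · · · ·
· · · ♙ · · · ·
♙ ♙ ♙ · ♙ ♙ ♙ ♙
♖ ♘ ♗ ♕ ♔ ♗ ♘ ♖


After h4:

♜ ♞ ♝ ♛ ♚ ♝ ♞ ♜
♟ ♟ ♟ ♟ · ♟ ♟ ♟
· · · · · · · ·
· · · · ♟ · · ·
· · · · · · · ♙
· · · ♙ · · · ·
♙ ♙ ♙ · ♙ ♙ ♙ ·
♖ ♘ ♗ ♕ ♔ ♗ ♘ ♖


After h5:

♜ ♞ ♝ ♛ ♚ ♝ ♞ ♜
♟ ♟ ♟ ♟ · ♟ ♟ ·
· · · · · · · ·
· · · · ♟ · · ♟
· · · · · · · ♙
· · · ♙ · · · ·
♙ ♙ ♙ · ♙ ♙ ♙ ·
♖ ♘ ♗ ♕ ♔ ♗ ♘ ♖



  a b c d e f g h
  ─────────────────
8│♜ ♞ ♝ ♛ ♚ ♝ ♞ ♜│8
7│♟ ♟ ♟ ♟ · ♟ ♟ ·│7
6│· · · · · · · ·│6
5│· · · · ♟ · · ♟│5
4│· · · · · · · ♙│4
3│· · · ♙ · · · ·│3
2│♙ ♙ ♙ · ♙ ♙ ♙ ·│2
1│♖ ♘ ♗ ♕ ♔ ♗ ♘ ♖│1
  ─────────────────
  a b c d e f g h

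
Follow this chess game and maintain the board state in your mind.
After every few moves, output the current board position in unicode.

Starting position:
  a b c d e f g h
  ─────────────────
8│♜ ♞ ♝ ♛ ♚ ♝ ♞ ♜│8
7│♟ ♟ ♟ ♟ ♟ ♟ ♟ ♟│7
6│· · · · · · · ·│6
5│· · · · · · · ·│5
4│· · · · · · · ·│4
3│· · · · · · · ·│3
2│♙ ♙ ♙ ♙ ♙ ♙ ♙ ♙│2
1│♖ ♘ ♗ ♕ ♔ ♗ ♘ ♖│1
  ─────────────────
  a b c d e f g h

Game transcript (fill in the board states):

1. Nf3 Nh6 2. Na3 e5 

  a b c d e f g h
  ─────────────────
8│♜ ♞ ♝ ♛ ♚ ♝ · ♜│8
7│♟ ♟ ♟ ♟ · ♟ ♟ ♟│7
6│· · · · · · · ♞│6
5│· · · · ♟ · · ·│5
4│· · · · · · · ·│4
3│♘ · · · · ♘ · ·│3
2│♙ ♙ ♙ ♙ ♙ ♙ ♙ ♙│2
1│♖ · ♗ ♕ ♔ ♗ · ♖│1
  ─────────────────
  a b c d e f g h

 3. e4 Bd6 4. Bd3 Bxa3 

  a b c d e f g h
  ─────────────────
8│♜ ♞ ♝ ♛ ♚ · · ♜│8
7│♟ ♟ ♟ ♟ · ♟ ♟ ♟│7
6│· · · · · · · ♞│6
5│· · · · ♟ · · ·│5
4│· · · · ♙ · · ·│4
3│♝ · · ♗ · ♘ · ·│3
2│♙ ♙ ♙ ♙ · ♙ ♙ ♙│2
1│♖ · ♗ ♕ ♔ · · ♖│1
  ─────────────────
  a b c d e f g h

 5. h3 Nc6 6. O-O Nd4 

  a b c d e f g h
  ─────────────────
8│♜ · ♝ ♛ ♚ · · ♜│8
7│♟ ♟ ♟ ♟ · ♟ ♟ ♟│7
6│· · · · · · · ♞│6
5│· · · · ♟ · · ·│5
4│· · · ♞ ♙ · · ·│4
3│♝ · · ♗ · ♘ · ♙│3
2│♙ ♙ ♙ ♙ · ♙ ♙ ·│2
1│♖ · ♗ ♕ · ♖ ♔ ·│1
  ─────────────────
  a b c d e f g h

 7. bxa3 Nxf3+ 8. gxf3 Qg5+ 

  a b c d e f g h
  ─────────────────
8│♜ · ♝ · ♚ · · ♜│8
7│♟ ♟ ♟ ♟ · ♟ ♟ ♟│7
6│· · · · · · · ♞│6
5│· · · · ♟ · ♛ ·│5
4│· · · · ♙ · · ·│4
3│♙ · · ♗ · ♙ · ♙│3
2│♙ · ♙ ♙ · ♙ · ·│2
1│♖ · ♗ ♕ · ♖ ♔ ·│1
  ─────────────────
  a b c d e f g h



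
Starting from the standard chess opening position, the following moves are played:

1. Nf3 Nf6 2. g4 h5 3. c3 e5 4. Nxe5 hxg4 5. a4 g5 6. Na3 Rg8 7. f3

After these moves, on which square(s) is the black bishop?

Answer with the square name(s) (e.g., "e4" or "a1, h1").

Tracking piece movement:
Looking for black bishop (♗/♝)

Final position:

  a b c d e f g h
  ─────────────────
8│♜ ♞ ♝ ♛ ♚ ♝ ♜ ·│8
7│♟ ♟ ♟ ♟ · ♟ · ·│7
6│· · · · · ♞ · ·│6
5│· · · · ♘ · ♟ ·│5
4│♙ · · · · · ♟ ·│4
3│♘ · ♙ · · ♙ · ·│3
2│· ♙ · ♙ ♙ · · ♙│2
1│♖ · ♗ ♕ ♔ ♗ · ♖│1
  ─────────────────
  a b c d e f g h


c8, f8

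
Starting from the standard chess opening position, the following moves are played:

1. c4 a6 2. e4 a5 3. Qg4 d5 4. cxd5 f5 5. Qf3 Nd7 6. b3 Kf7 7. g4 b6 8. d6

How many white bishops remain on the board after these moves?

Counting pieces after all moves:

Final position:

  a b c d e f g h
  ─────────────────
8│♜ · ♝ ♛ · ♝ ♞ ♜│8
7│· · ♟ ♞ ♟ ♚ ♟ ♟│7
6│· ♟ · ♙ · · · ·│6
5│♟ · · · · ♟ · ·│5
4│· · · · ♙ · ♙ ·│4
3│· ♙ · · · ♕ · ·│3
2│♙ · · ♙ · ♙ · ♙│2
1│♖ ♘ ♗ · ♔ ♗ ♘ ♖│1
  ─────────────────
  a b c d e f g h


2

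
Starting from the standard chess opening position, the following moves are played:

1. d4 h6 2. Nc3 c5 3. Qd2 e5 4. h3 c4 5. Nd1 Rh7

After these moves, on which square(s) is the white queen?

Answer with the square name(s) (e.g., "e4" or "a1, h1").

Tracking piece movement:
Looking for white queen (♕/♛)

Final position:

  a b c d e f g h
  ─────────────────
8│♜ ♞ ♝ ♛ ♚ ♝ ♞ ·│8
7│♟ ♟ · ♟ · ♟ ♟ ♜│7
6│· · · · · · · ♟│6
5│· · · · ♟ · · ·│5
4│· · ♟ ♙ · · · ·│4
3│· · · · · · · ♙│3
2│♙ ♙ ♙ ♕ ♙ ♙ ♙ ·│2
1│♖ · ♗ ♘ ♔ ♗ ♘ ♖│1
  ─────────────────
  a b c d e f g h


d2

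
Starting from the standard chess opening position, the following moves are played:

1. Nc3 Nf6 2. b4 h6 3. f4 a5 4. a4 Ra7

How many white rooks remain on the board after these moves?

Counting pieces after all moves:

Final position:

  a b c d e f g h
  ─────────────────
8│· ♞ ♝ ♛ ♚ ♝ · ♜│8
7│♜ ♟ ♟ ♟ ♟ ♟ ♟ ·│7
6│· · · · · ♞ · ♟│6
5│♟ · · · · · · ·│5
4│♙ ♙ · · · ♙ · ·│4
3│· · ♘ · · · · ·│3
2│· · ♙ ♙ ♙ · ♙ ♙│2
1│♖ · ♗ ♕ ♔ ♗ ♘ ♖│1
  ─────────────────
  a b c d e f g h


2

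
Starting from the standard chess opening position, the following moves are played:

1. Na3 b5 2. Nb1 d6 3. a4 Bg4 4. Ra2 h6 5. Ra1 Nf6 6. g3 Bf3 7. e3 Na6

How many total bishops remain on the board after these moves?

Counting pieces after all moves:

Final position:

  a b c d e f g h
  ─────────────────
8│♜ · · ♛ ♚ ♝ · ♜│8
7│♟ · ♟ · ♟ ♟ ♟ ·│7
6│♞ · · ♟ · ♞ · ♟│6
5│· ♟ · · · · · ·│5
4│♙ · · · · · · ·│4
3│· · · · ♙ ♝ ♙ ·│3
2│· ♙ ♙ ♙ · ♙ · ♙│2
1│♖ ♘ ♗ ♕ ♔ ♗ ♘ ♖│1
  ─────────────────
  a b c d e f g h


4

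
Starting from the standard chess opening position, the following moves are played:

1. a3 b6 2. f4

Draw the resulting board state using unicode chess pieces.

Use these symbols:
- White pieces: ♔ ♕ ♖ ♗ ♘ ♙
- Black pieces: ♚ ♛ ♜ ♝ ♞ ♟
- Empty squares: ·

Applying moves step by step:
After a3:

♜ ♞ ♝ ♛ ♚ ♝ ♞ ♜
♟ ♟ ♟ ♟ ♟ ♟ ♟ ♟
· · · · · · · ·
· · · · · · · ·
· · · · · · · ·
♙ · · · · · · ·
· ♙ ♙ ♙ ♙ ♙ ♙ ♙
♖ ♘ ♗ ♕ ♔ ♗ ♘ ♖


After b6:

♜ ♞ ♝ ♛ ♚ ♝ ♞ ♜
♟ · ♟ ♟ ♟ ♟ ♟ ♟
· ♟ · · · · · ·
· · · · · · · ·
· · · · · · · ·
♙ · · · · · · ·
· ♙ ♙ ♙ ♙ ♙ ♙ ♙
♖ ♘ ♗ ♕ ♔ ♗ ♘ ♖


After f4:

♜ ♞ ♝ ♛ ♚ ♝ ♞ ♜
♟ · ♟ ♟ ♟ ♟ ♟ ♟
· ♟ · · · · · ·
· · · · · · · ·
· · · · · ♙ · ·
♙ · · · · · · ·
· ♙ ♙ ♙ ♙ · ♙ ♙
♖ ♘ ♗ ♕ ♔ ♗ ♘ ♖



  a b c d e f g h
  ─────────────────
8│♜ ♞ ♝ ♛ ♚ ♝ ♞ ♜│8
7│♟ · ♟ ♟ ♟ ♟ ♟ ♟│7
6│· ♟ · · · · · ·│6
5│· · · · · · · ·│5
4│· · · · · ♙ · ·│4
3│♙ · · · · · · ·│3
2│· ♙ ♙ ♙ ♙ · ♙ ♙│2
1│♖ ♘ ♗ ♕ ♔ ♗ ♘ ♖│1
  ─────────────────
  a b c d e f g h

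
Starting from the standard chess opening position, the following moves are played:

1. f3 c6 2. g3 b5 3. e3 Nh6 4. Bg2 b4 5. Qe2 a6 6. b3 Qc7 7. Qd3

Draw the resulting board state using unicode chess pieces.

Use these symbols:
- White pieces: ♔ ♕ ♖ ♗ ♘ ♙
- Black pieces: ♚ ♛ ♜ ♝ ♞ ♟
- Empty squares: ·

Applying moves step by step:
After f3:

♜ ♞ ♝ ♛ ♚ ♝ ♞ ♜
♟ ♟ ♟ ♟ ♟ ♟ ♟ ♟
· · · · · · · ·
· · · · · · · ·
· · · · · · · ·
· · · · · ♙ · ·
♙ ♙ ♙ ♙ ♙ · ♙ ♙
♖ ♘ ♗ ♕ ♔ ♗ ♘ ♖


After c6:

♜ ♞ ♝ ♛ ♚ ♝ ♞ ♜
♟ ♟ · ♟ ♟ ♟ ♟ ♟
· · ♟ · · · · ·
· · · · · · · ·
· · · · · · · ·
· · · · · ♙ · ·
♙ ♙ ♙ ♙ ♙ · ♙ ♙
♖ ♘ ♗ ♕ ♔ ♗ ♘ ♖


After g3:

♜ ♞ ♝ ♛ ♚ ♝ ♞ ♜
♟ ♟ · ♟ ♟ ♟ ♟ ♟
· · ♟ · · · · ·
· · · · · · · ·
· · · · · · · ·
· · · · · ♙ ♙ ·
♙ ♙ ♙ ♙ ♙ · · ♙
♖ ♘ ♗ ♕ ♔ ♗ ♘ ♖


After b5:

♜ ♞ ♝ ♛ ♚ ♝ ♞ ♜
♟ · · ♟ ♟ ♟ ♟ ♟
· · ♟ · · · · ·
· ♟ · · · · · ·
· · · · · · · ·
· · · · · ♙ ♙ ·
♙ ♙ ♙ ♙ ♙ · · ♙
♖ ♘ ♗ ♕ ♔ ♗ ♘ ♖


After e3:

♜ ♞ ♝ ♛ ♚ ♝ ♞ ♜
♟ · · ♟ ♟ ♟ ♟ ♟
· · ♟ · · · · ·
· ♟ · · · · · ·
· · · · · · · ·
· · · · ♙ ♙ ♙ ·
♙ ♙ ♙ ♙ · · · ♙
♖ ♘ ♗ ♕ ♔ ♗ ♘ ♖


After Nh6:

♜ ♞ ♝ ♛ ♚ ♝ · ♜
♟ · · ♟ ♟ ♟ ♟ ♟
· · ♟ · · · · ♞
· ♟ · · · · · ·
· · · · · · · ·
· · · · ♙ ♙ ♙ ·
♙ ♙ ♙ ♙ · · · ♙
♖ ♘ ♗ ♕ ♔ ♗ ♘ ♖


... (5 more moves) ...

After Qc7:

♜ ♞ ♝ · ♚ ♝ · ♜
· · ♛ ♟ ♟ ♟ ♟ ♟
♟ · ♟ · · · · ♞
· · · · · · · ·
· ♟ · · · · · ·
· ♙ · · ♙ ♙ ♙ ·
♙ · ♙ ♙ ♕ · ♗ ♙
♖ ♘ ♗ · ♔ · ♘ ♖


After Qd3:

♜ ♞ ♝ · ♚ ♝ · ♜
· · ♛ ♟ ♟ ♟ ♟ ♟
♟ · ♟ · · · · ♞
· · · · · · · ·
· ♟ · · · · · ·
· ♙ · ♕ ♙ ♙ ♙ ·
♙ · ♙ ♙ · · ♗ ♙
♖ ♘ ♗ · ♔ · ♘ ♖



  a b c d e f g h
  ─────────────────
8│♜ ♞ ♝ · ♚ ♝ · ♜│8
7│· · ♛ ♟ ♟ ♟ ♟ ♟│7
6│♟ · ♟ · · · · ♞│6
5│· · · · · · · ·│5
4│· ♟ · · · · · ·│4
3│· ♙ · ♕ ♙ ♙ ♙ ·│3
2│♙ · ♙ ♙ · · ♗ ♙│2
1│♖ ♘ ♗ · ♔ · ♘ ♖│1
  ─────────────────
  a b c d e f g h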